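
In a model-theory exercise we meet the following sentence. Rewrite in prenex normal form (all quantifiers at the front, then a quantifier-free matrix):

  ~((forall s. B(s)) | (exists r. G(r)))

Push ¬ through the quantifiers and connectives to reach negation normal form:
  (exists s. ~B(s)) & (forall r. ~G(r))
All bound variables are already distinct, so no renaming is needed.
Pull the quantifiers to the front (each side's bound variable is not free in the other side):
  exists s. forall r. (~B(s) & ~G(r))

exists s. forall r. (~B(s) & ~G(r))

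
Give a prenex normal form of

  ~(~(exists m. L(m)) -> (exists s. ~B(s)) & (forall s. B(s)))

Eliminate → and ↔ using ¬ and ∨.
  ~(~~(exists m. L(m)) | (exists s. ~B(s)) & (forall s. B(s)))
Push ¬ through the quantifiers and connectives to reach negation normal form:
  (forall m. ~L(m)) & ((forall s. B(s)) | (exists s. ~B(s)))
Rename bound variables to avoid capture: s↦r.
  (forall m. ~L(m)) & ((forall s. B(s)) | (exists r. ~B(r)))
Pull the quantifiers to the front (each side's bound variable is not free in the other side):
  forall m. forall s. exists r. (~L(m) & (B(s) | ~B(r)))

forall m. forall s. exists r. (~L(m) & (B(s) | ~B(r)))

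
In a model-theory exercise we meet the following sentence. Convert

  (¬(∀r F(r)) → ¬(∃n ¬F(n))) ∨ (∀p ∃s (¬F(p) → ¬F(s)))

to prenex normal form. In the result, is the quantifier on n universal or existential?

Rewrite implications/biconditionals: A → B as ¬A ∨ B.
  ¬¬(∀r F(r)) ∨ ¬(∃n ¬F(n)) ∨ (∀p ∃s (¬¬F(p) ∨ ¬F(s)))
Push ¬ through the quantifiers and connectives to reach negation normal form:
  (∀r F(r)) ∨ (∀n F(n)) ∨ (∀p ∃s (F(p) ∨ ¬F(s)))
Finally move all quantifiers to the prefix:
  ∀r ∀n ∀p ∃s (F(r) ∨ F(n) ∨ F(p) ∨ ¬F(s))
The quantifier ∃n sits under an odd number of negations (counting the antecedent side of each →), so it flips to ∀n.

universal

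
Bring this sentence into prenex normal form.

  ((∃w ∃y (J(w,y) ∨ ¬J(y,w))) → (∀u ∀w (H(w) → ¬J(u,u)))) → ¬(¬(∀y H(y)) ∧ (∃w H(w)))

∃w ∃y ∃u ∃x ∀w1 ∀z1 ((J(w,y) ∨ ¬J(y,w)) ∧ H(x) ∧ J(u,u) ∨ H(w1) ∨ ¬H(z1))

Eliminate → and ↔ using ¬ and ∨.
  ¬(¬(∃w ∃y (J(w,y) ∨ ¬J(y,w))) ∨ (∀u ∀w (¬H(w) ∨ ¬J(u,u)))) ∨ ¬(¬(∀y H(y)) ∧ (∃w H(w)))
Push ¬ through the quantifiers and connectives to reach negation normal form:
  (∃w ∃y (J(w,y) ∨ ¬J(y,w))) ∧ (∃u ∃w (H(w) ∧ J(u,u))) ∨ (∀y H(y)) ∨ (∀w ¬H(w))
Rename bound variables to avoid capture: w↦x, y↦w1, w↦z1.
  (∃w ∃y (J(w,y) ∨ ¬J(y,w))) ∧ (∃u ∃x (H(x) ∧ J(u,u))) ∨ (∀w1 H(w1)) ∨ (∀z1 ¬H(z1))
Pull the quantifiers to the front (each side's bound variable is not free in the other side):
  ∃w ∃y ∃u ∃x ∀w1 ∀z1 ((J(w,y) ∨ ¬J(y,w)) ∧ H(x) ∧ J(u,u) ∨ H(w1) ∨ ¬H(z1))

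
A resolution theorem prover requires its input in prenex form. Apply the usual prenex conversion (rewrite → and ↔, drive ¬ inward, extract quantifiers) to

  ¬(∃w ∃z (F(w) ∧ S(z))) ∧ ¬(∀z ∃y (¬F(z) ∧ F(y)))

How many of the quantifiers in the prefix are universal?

Push ¬ through the quantifiers and connectives to reach negation normal form:
  (∀w ∀z (¬F(w) ∨ ¬S(z))) ∧ (∃z ∀y (F(z) ∨ ¬F(y)))
Give each quantifier a distinct variable: z↦s.
  (∀w ∀z (¬F(w) ∨ ¬S(z))) ∧ (∃s ∀y (F(s) ∨ ¬F(y)))
Finally move all quantifiers to the prefix:
  ∀w ∀z ∃s ∀y ((¬F(w) ∨ ¬S(z)) ∧ (F(s) ∨ ¬F(y)))
The prefix is ∀w ∀z ∃s ∀y: 3 universal, 1 existential.

3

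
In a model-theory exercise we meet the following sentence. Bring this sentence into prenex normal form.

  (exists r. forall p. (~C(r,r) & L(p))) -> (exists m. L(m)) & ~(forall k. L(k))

forall r. exists p. exists m. exists k. (C(r,r) | ~L(p) | L(m) & ~L(k))

Rewrite implications/biconditionals: A → B as ¬A ∨ B.
  ~(exists r. forall p. (~C(r,r) & L(p))) | (exists m. L(m)) & ~(forall k. L(k))
Move each ¬ inward, flipping quantifiers it crosses:
  (forall r. exists p. (C(r,r) | ~L(p))) | (exists m. L(m)) & (exists k. ~L(k))
All bound variables are already distinct, so no renaming is needed.
Pull the quantifiers to the front (each side's bound variable is not free in the other side):
  forall r. exists p. exists m. exists k. (C(r,r) | ~L(p) | L(m) & ~L(k))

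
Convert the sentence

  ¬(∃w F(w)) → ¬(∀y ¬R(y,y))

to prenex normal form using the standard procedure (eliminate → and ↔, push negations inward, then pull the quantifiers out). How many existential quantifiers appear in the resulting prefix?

2

Rewrite implications/biconditionals: A → B as ¬A ∨ B.
  ¬¬(∃w F(w)) ∨ ¬(∀y ¬R(y,y))
Drive negations inward (¬∀x A ≡ ∃x ¬A, ¬∃x A ≡ ∀x ¬A, De Morgan for ∧/∨):
  (∃w F(w)) ∨ (∃y R(y,y))
All bound variables are already distinct, so no renaming is needed.
Extract every quantifier outward, since the variables are now distinct and don't occur free across branches:
  ∃w ∃y (F(w) ∨ R(y,y))
The prefix is ∃w ∃y: 0 universal, 2 existential.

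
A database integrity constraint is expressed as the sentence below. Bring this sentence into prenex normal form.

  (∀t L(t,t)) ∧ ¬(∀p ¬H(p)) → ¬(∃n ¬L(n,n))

Rewrite implications/biconditionals: A → B as ¬A ∨ B.
  ¬((∀t L(t,t)) ∧ ¬(∀p ¬H(p))) ∨ ¬(∃n ¬L(n,n))
Move each ¬ inward, flipping quantifiers it crosses:
  (∃t ¬L(t,t)) ∨ (∀p ¬H(p)) ∨ (∀n L(n,n))
Finally move all quantifiers to the prefix:
  ∃t ∀p ∀n (¬L(t,t) ∨ ¬H(p) ∨ L(n,n))

∃t ∀p ∀n (¬L(t,t) ∨ ¬H(p) ∨ L(n,n))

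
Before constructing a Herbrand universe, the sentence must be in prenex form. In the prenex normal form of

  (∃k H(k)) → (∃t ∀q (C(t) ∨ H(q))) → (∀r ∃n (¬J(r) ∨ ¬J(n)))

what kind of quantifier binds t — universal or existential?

First replace A → B with ¬A ∨ B.
  ¬(∃k H(k)) ∨ ¬(∃t ∀q (C(t) ∨ H(q))) ∨ (∀r ∃n (¬J(r) ∨ ¬J(n)))
Drive negations inward (¬∀x A ≡ ∃x ¬A, ¬∃x A ≡ ∀x ¬A, De Morgan for ∧/∨):
  (∀k ¬H(k)) ∨ (∀t ∃q (¬C(t) ∧ ¬H(q))) ∨ (∀r ∃n (¬J(r) ∨ ¬J(n)))
All bound variables are already distinct, so no renaming is needed.
Extract every quantifier outward, since the variables are now distinct and don't occur free across branches:
  ∀k ∀t ∃q ∀r ∃n (¬H(k) ∨ ¬C(t) ∧ ¬H(q) ∨ ¬J(r) ∨ ¬J(n))
The quantifier ∃t sits under an odd number of negations (counting the antecedent side of each →), so it flips to ∀t.

universal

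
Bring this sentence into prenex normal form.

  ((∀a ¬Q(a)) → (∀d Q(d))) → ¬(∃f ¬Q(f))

First replace A → B with ¬A ∨ B.
  ¬(¬(∀a ¬Q(a)) ∨ (∀d Q(d))) ∨ ¬(∃f ¬Q(f))
Move each ¬ inward, flipping quantifiers it crosses:
  (∀a ¬Q(a)) ∧ (∃d ¬Q(d)) ∨ (∀f Q(f))
All bound variables are already distinct, so no renaming is needed.
Extract every quantifier outward, since the variables are now distinct and don't occur free across branches:
  ∀a ∃d ∀f (¬Q(a) ∧ ¬Q(d) ∨ Q(f))

∀a ∃d ∀f (¬Q(a) ∧ ¬Q(d) ∨ Q(f))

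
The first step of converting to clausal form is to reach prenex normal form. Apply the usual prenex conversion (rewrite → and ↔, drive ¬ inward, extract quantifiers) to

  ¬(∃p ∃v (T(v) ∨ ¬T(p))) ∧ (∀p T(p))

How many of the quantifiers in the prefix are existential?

0

Move each ¬ inward, flipping quantifiers it crosses:
  (∀p ∀v (¬T(v) ∧ T(p))) ∧ (∀p T(p))
Standardize variables apart so no two quantifiers bind the same name: p↦y1.
  (∀p ∀v (¬T(v) ∧ T(p))) ∧ (∀y1 T(y1))
Extract every quantifier outward, since the variables are now distinct and don't occur free across branches:
  ∀p ∀v ∀y1 (¬T(v) ∧ T(p) ∧ T(y1))
The prefix is ∀p ∀v ∀y1: 3 universal, 0 existential.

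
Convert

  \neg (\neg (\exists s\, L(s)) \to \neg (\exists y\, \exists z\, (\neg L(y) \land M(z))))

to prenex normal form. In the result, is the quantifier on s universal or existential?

universal

First replace A → B with ¬A ∨ B.
  \neg (\neg \neg (\exists s\, L(s)) \lor \neg (\exists y\, \exists z\, (\neg L(y) \land M(z))))
Push ¬ through the quantifiers and connectives to reach negation normal form:
  (\forall s\, \neg L(s)) \land (\exists y\, \exists z\, (\neg L(y) \land M(z)))
Pull the quantifiers to the front (each side's bound variable is not free in the other side):
  \forall s\, \exists y\, \exists z\, (\neg L(s) \land \neg L(y) \land M(z))
The quantifier \exists s sits under an odd number of negations (counting the antecedent side of each →), so it flips to \forall s.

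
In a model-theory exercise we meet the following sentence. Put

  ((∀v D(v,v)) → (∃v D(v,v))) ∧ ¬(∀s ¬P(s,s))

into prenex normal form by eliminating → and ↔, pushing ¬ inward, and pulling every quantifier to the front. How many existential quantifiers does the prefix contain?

First replace A → B with ¬A ∨ B.
  (¬(∀v D(v,v)) ∨ (∃v D(v,v))) ∧ ¬(∀s ¬P(s,s))
Move each ¬ inward, flipping quantifiers it crosses:
  ((∃v ¬D(v,v)) ∨ (∃v D(v,v))) ∧ (∃s P(s,s))
Rename bound variables to avoid capture: v↦x1.
  ((∃v ¬D(v,v)) ∨ (∃x1 D(x1,x1))) ∧ (∃s P(s,s))
Pull the quantifiers to the front (each side's bound variable is not free in the other side):
  ∃v ∃x1 ∃s ((¬D(v,v) ∨ D(x1,x1)) ∧ P(s,s))
The prefix is ∃v ∃x1 ∃s: 0 universal, 3 existential.

3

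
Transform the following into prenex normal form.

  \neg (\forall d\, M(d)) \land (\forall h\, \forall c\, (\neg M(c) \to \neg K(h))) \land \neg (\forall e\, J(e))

First replace A → B with ¬A ∨ B.
  \neg (\forall d\, M(d)) \land (\forall h\, \forall c\, (\neg \neg M(c) \lor \neg K(h))) \land \neg (\forall e\, J(e))
Move each ¬ inward, flipping quantifiers it crosses:
  (\exists d\, \neg M(d)) \land (\forall h\, \forall c\, (M(c) \lor \neg K(h))) \land (\exists e\, \neg J(e))
All bound variables are already distinct, so no renaming is needed.
Extract every quantifier outward, since the variables are now distinct and don't occur free across branches:
  \exists d\, \forall h\, \forall c\, \exists e\, (\neg M(d) \land (M(c) \lor \neg K(h)) \land \neg J(e))

\exists d\, \forall h\, \forall c\, \exists e\, (\neg M(d) \land (M(c) \lor \neg K(h)) \land \neg J(e))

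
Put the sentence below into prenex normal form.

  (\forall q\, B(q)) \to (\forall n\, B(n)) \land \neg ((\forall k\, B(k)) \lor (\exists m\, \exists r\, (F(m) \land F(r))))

Rewrite implications/biconditionals: A → B as ¬A ∨ B.
  \neg (\forall q\, B(q)) \lor (\forall n\, B(n)) \land \neg ((\forall k\, B(k)) \lor (\exists m\, \exists r\, (F(m) \land F(r))))
Drive negations inward (¬∀x A ≡ ∃x ¬A, ¬∃x A ≡ ∀x ¬A, De Morgan for ∧/∨):
  (\exists q\, \neg B(q)) \lor (\forall n\, B(n)) \land (\exists k\, \neg B(k)) \land (\forall m\, \forall r\, (\neg F(m) \lor \neg F(r)))
Finally move all quantifiers to the prefix:
  \exists q\, \forall n\, \exists k\, \forall m\, \forall r\, (\neg B(q) \lor B(n) \land \neg B(k) \land (\neg F(m) \lor \neg F(r)))

\exists q\, \forall n\, \exists k\, \forall m\, \forall r\, (\neg B(q) \lor B(n) \land \neg B(k) \land (\neg F(m) \lor \neg F(r)))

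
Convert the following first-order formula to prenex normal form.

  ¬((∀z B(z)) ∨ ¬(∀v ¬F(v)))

∃z ∀v (¬B(z) ∧ ¬F(v))

Drive negations inward (¬∀x A ≡ ∃x ¬A, ¬∃x A ≡ ∀x ¬A, De Morgan for ∧/∨):
  (∃z ¬B(z)) ∧ (∀v ¬F(v))
Pull the quantifiers to the front (each side's bound variable is not free in the other side):
  ∃z ∀v (¬B(z) ∧ ¬F(v))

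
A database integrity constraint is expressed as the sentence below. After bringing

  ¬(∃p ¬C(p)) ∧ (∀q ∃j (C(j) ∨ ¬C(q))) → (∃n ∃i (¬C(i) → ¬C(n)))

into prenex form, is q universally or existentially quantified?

existential

First replace A → B with ¬A ∨ B.
  ¬(¬(∃p ¬C(p)) ∧ (∀q ∃j (C(j) ∨ ¬C(q)))) ∨ (∃n ∃i (¬¬C(i) ∨ ¬C(n)))
Move each ¬ inward, flipping quantifiers it crosses:
  (∃p ¬C(p)) ∨ (∃q ∀j (¬C(j) ∧ C(q))) ∨ (∃n ∃i (C(i) ∨ ¬C(n)))
All bound variables are already distinct, so no renaming is needed.
Extract every quantifier outward, since the variables are now distinct and don't occur free across branches:
  ∃p ∃q ∀j ∃n ∃i (¬C(p) ∨ ¬C(j) ∧ C(q) ∨ C(i) ∨ ¬C(n))
The quantifier ∀q sits under an odd number of negations (counting the antecedent side of each →), so it flips to ∃q.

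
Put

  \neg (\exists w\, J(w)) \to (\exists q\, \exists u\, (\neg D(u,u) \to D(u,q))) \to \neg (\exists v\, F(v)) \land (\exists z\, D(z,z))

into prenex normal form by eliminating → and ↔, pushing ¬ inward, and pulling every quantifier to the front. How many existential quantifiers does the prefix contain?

Rewrite implications/biconditionals: A → B as ¬A ∨ B.
  \neg \neg (\exists w\, J(w)) \lor \neg (\exists q\, \exists u\, (\neg \neg D(u,u) \lor D(u,q))) \lor \neg (\exists v\, F(v)) \land (\exists z\, D(z,z))
Drive negations inward (¬∀x A ≡ ∃x ¬A, ¬∃x A ≡ ∀x ¬A, De Morgan for ∧/∨):
  (\exists w\, J(w)) \lor (\forall q\, \forall u\, (\neg D(u,u) \land \neg D(u,q))) \lor (\forall v\, \neg F(v)) \land (\exists z\, D(z,z))
All bound variables are already distinct, so no renaming is needed.
Finally move all quantifiers to the prefix:
  \exists w\, \forall q\, \forall u\, \forall v\, \exists z\, (J(w) \lor \neg D(u,u) \land \neg D(u,q) \lor \neg F(v) \land D(z,z))
The prefix is \exists w \forall q \forall u \forall v \exists z: 3 universal, 2 existential.

2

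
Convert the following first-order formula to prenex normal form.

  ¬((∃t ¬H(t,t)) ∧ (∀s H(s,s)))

∀t ∃s (H(t,t) ∨ ¬H(s,s))

Drive negations inward (¬∀x A ≡ ∃x ¬A, ¬∃x A ≡ ∀x ¬A, De Morgan for ∧/∨):
  (∀t H(t,t)) ∨ (∃s ¬H(s,s))
All bound variables are already distinct, so no renaming is needed.
Finally move all quantifiers to the prefix:
  ∀t ∃s (H(t,t) ∨ ¬H(s,s))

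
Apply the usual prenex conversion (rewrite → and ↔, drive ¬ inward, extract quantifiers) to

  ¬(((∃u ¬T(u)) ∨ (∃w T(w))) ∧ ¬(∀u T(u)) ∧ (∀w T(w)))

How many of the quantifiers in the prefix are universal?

Move each ¬ inward, flipping quantifiers it crosses:
  (∀u T(u)) ∧ (∀w ¬T(w)) ∨ (∀u T(u)) ∨ (∃w ¬T(w))
Give each quantifier a distinct variable: u↦y, w↦v1.
  (∀u T(u)) ∧ (∀w ¬T(w)) ∨ (∀y T(y)) ∨ (∃v1 ¬T(v1))
Extract every quantifier outward, since the variables are now distinct and don't occur free across branches:
  ∀u ∀w ∀y ∃v1 (T(u) ∧ ¬T(w) ∨ T(y) ∨ ¬T(v1))
The prefix is ∀u ∀w ∀y ∃v1: 3 universal, 1 existential.

3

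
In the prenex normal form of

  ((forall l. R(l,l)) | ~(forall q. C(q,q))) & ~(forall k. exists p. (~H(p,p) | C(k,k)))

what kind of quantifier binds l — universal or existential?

Push ¬ through the quantifiers and connectives to reach negation normal form:
  ((forall l. R(l,l)) | (exists q. ~C(q,q))) & (exists k. forall p. (H(p,p) & ~C(k,k)))
Finally move all quantifiers to the prefix:
  forall l. exists q. exists k. forall p. ((R(l,l) | ~C(q,q)) & H(p,p) & ~C(k,k))
The quantifier forall l sits under an even number of negations, so it remains universal.

universal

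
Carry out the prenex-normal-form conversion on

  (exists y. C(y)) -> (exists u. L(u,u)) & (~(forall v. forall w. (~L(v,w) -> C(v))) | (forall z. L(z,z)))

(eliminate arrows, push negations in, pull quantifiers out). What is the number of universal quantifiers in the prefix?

2

Eliminate → and ↔ using ¬ and ∨.
  ~(exists y. C(y)) | (exists u. L(u,u)) & (~(forall v. forall w. (~~L(v,w) | C(v))) | (forall z. L(z,z)))
Push ¬ through the quantifiers and connectives to reach negation normal form:
  (forall y. ~C(y)) | (exists u. L(u,u)) & ((exists v. exists w. (~L(v,w) & ~C(v))) | (forall z. L(z,z)))
All bound variables are already distinct, so no renaming is needed.
Finally move all quantifiers to the prefix:
  forall y. exists u. exists v. exists w. forall z. (~C(y) | L(u,u) & (~L(v,w) & ~C(v) | L(z,z)))
The prefix is forall y exists u exists v exists w forall z: 2 universal, 3 existential.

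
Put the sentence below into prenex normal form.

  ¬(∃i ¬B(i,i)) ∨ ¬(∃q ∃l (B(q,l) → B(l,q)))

Rewrite implications/biconditionals: A → B as ¬A ∨ B.
  ¬(∃i ¬B(i,i)) ∨ ¬(∃q ∃l (¬B(q,l) ∨ B(l,q)))
Drive negations inward (¬∀x A ≡ ∃x ¬A, ¬∃x A ≡ ∀x ¬A, De Morgan for ∧/∨):
  (∀i B(i,i)) ∨ (∀q ∀l (B(q,l) ∧ ¬B(l,q)))
Extract every quantifier outward, since the variables are now distinct and don't occur free across branches:
  ∀i ∀q ∀l (B(i,i) ∨ B(q,l) ∧ ¬B(l,q))

∀i ∀q ∀l (B(i,i) ∨ B(q,l) ∧ ¬B(l,q))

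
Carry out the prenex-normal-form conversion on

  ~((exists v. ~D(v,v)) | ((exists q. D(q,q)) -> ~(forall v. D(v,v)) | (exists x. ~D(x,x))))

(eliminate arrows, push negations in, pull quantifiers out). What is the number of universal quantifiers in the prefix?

3

Rewrite implications/biconditionals: A → B as ¬A ∨ B.
  ~((exists v. ~D(v,v)) | ~(exists q. D(q,q)) | ~(forall v. D(v,v)) | (exists x. ~D(x,x)))
Drive negations inward (¬∀x A ≡ ∃x ¬A, ¬∃x A ≡ ∀x ¬A, De Morgan for ∧/∨):
  (forall v. D(v,v)) & (exists q. D(q,q)) & (forall v. D(v,v)) & (forall x. D(x,x))
Rename bound variables to avoid capture: v↦u.
  (forall v. D(v,v)) & (exists q. D(q,q)) & (forall u. D(u,u)) & (forall x. D(x,x))
Pull the quantifiers to the front (each side's bound variable is not free in the other side):
  forall v. exists q. forall u. forall x. (D(v,v) & D(q,q) & D(u,u) & D(x,x))
The prefix is forall v exists q forall u forall x: 3 universal, 1 existential.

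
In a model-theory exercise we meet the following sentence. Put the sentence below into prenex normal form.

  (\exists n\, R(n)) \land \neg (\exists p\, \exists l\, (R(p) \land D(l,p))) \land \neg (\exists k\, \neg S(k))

\exists n\, \forall p\, \forall l\, \forall k\, (R(n) \land (\neg R(p) \lor \neg D(l,p)) \land S(k))

Push ¬ through the quantifiers and connectives to reach negation normal form:
  (\exists n\, R(n)) \land (\forall p\, \forall l\, (\neg R(p) \lor \neg D(l,p))) \land (\forall k\, S(k))
All bound variables are already distinct, so no renaming is needed.
Extract every quantifier outward, since the variables are now distinct and don't occur free across branches:
  \exists n\, \forall p\, \forall l\, \forall k\, (R(n) \land (\neg R(p) \lor \neg D(l,p)) \land S(k))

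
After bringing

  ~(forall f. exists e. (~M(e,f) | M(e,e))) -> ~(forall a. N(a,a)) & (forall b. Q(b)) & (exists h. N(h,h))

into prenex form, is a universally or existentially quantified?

First replace A → B with ¬A ∨ B.
  ~~(forall f. exists e. (~M(e,f) | M(e,e))) | ~(forall a. N(a,a)) & (forall b. Q(b)) & (exists h. N(h,h))
Move each ¬ inward, flipping quantifiers it crosses:
  (forall f. exists e. (~M(e,f) | M(e,e))) | (exists a. ~N(a,a)) & (forall b. Q(b)) & (exists h. N(h,h))
Extract every quantifier outward, since the variables are now distinct and don't occur free across branches:
  forall f. exists e. exists a. forall b. exists h. (~M(e,f) | M(e,e) | ~N(a,a) & Q(b) & N(h,h))
The quantifier forall a sits under an odd number of negations (counting the antecedent side of each →), so it flips to exists a.

existential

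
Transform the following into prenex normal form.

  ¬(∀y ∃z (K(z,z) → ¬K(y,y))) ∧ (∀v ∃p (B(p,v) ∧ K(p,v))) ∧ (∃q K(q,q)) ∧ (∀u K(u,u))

∃y ∀z ∀v ∃p ∃q ∀u (K(z,z) ∧ K(y,y) ∧ B(p,v) ∧ K(p,v) ∧ K(q,q) ∧ K(u,u))

First replace A → B with ¬A ∨ B.
  ¬(∀y ∃z (¬K(z,z) ∨ ¬K(y,y))) ∧ (∀v ∃p (B(p,v) ∧ K(p,v))) ∧ (∃q K(q,q)) ∧ (∀u K(u,u))
Push ¬ through the quantifiers and connectives to reach negation normal form:
  (∃y ∀z (K(z,z) ∧ K(y,y))) ∧ (∀v ∃p (B(p,v) ∧ K(p,v))) ∧ (∃q K(q,q)) ∧ (∀u K(u,u))
All bound variables are already distinct, so no renaming is needed.
Pull the quantifiers to the front (each side's bound variable is not free in the other side):
  ∃y ∀z ∀v ∃p ∃q ∀u (K(z,z) ∧ K(y,y) ∧ B(p,v) ∧ K(p,v) ∧ K(q,q) ∧ K(u,u))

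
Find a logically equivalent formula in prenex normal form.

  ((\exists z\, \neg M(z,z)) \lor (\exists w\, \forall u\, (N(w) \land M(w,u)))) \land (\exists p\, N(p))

\exists z\, \exists w\, \forall u\, \exists p\, ((\neg M(z,z) \lor N(w) \land M(w,u)) \land N(p))

Extract every quantifier outward, since the variables are now distinct and don't occur free across branches:
  \exists z\, \exists w\, \forall u\, \exists p\, ((\neg M(z,z) \lor N(w) \land M(w,u)) \land N(p))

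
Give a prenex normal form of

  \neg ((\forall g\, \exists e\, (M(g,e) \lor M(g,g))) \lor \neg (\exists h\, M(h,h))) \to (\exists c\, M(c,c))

Eliminate → and ↔ using ¬ and ∨.
  \neg \neg ((\forall g\, \exists e\, (M(g,e) \lor M(g,g))) \lor \neg (\exists h\, M(h,h))) \lor (\exists c\, M(c,c))
Move each ¬ inward, flipping quantifiers it crosses:
  (\forall g\, \exists e\, (M(g,e) \lor M(g,g))) \lor (\forall h\, \neg M(h,h)) \lor (\exists c\, M(c,c))
All bound variables are already distinct, so no renaming is needed.
Finally move all quantifiers to the prefix:
  \forall g\, \exists e\, \forall h\, \exists c\, (M(g,e) \lor M(g,g) \lor \neg M(h,h) \lor M(c,c))

\forall g\, \exists e\, \forall h\, \exists c\, (M(g,e) \lor M(g,g) \lor \neg M(h,h) \lor M(c,c))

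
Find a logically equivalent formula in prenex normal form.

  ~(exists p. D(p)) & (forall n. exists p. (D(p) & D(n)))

Push ¬ through the quantifiers and connectives to reach negation normal form:
  (forall p. ~D(p)) & (forall n. exists p. (D(p) & D(n)))
Standardize variables apart so no two quantifiers bind the same name: p↦b.
  (forall p. ~D(p)) & (forall n. exists b. (D(b) & D(n)))
Finally move all quantifiers to the prefix:
  forall p. forall n. exists b. (~D(p) & D(b) & D(n))

forall p. forall n. exists b. (~D(p) & D(b) & D(n))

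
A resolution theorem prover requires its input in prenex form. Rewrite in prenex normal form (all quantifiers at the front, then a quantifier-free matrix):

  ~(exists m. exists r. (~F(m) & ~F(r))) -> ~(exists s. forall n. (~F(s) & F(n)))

exists m. exists r. forall s. exists n. (~F(m) & ~F(r) | F(s) | ~F(n))

Rewrite implications/biconditionals: A → B as ¬A ∨ B.
  ~~(exists m. exists r. (~F(m) & ~F(r))) | ~(exists s. forall n. (~F(s) & F(n)))
Drive negations inward (¬∀x A ≡ ∃x ¬A, ¬∃x A ≡ ∀x ¬A, De Morgan for ∧/∨):
  (exists m. exists r. (~F(m) & ~F(r))) | (forall s. exists n. (F(s) | ~F(n)))
All bound variables are already distinct, so no renaming is needed.
Finally move all quantifiers to the prefix:
  exists m. exists r. forall s. exists n. (~F(m) & ~F(r) | F(s) | ~F(n))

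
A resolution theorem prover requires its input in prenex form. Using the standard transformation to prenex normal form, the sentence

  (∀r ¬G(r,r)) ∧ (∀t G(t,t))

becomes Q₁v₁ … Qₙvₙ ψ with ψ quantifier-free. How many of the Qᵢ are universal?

Extract every quantifier outward, since the variables are now distinct and don't occur free across branches:
  ∀r ∀t (¬G(r,r) ∧ G(t,t))
The prefix is ∀r ∀t: 2 universal, 0 existential.

2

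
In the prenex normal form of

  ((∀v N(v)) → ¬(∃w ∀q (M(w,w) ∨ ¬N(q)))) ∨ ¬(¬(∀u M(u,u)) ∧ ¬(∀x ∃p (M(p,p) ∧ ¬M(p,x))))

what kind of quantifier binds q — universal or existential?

existential

First replace A → B with ¬A ∨ B.
  ¬(∀v N(v)) ∨ ¬(∃w ∀q (M(w,w) ∨ ¬N(q))) ∨ ¬(¬(∀u M(u,u)) ∧ ¬(∀x ∃p (M(p,p) ∧ ¬M(p,x))))
Move each ¬ inward, flipping quantifiers it crosses:
  (∃v ¬N(v)) ∨ (∀w ∃q (¬M(w,w) ∧ N(q))) ∨ (∀u M(u,u)) ∨ (∀x ∃p (M(p,p) ∧ ¬M(p,x)))
All bound variables are already distinct, so no renaming is needed.
Extract every quantifier outward, since the variables are now distinct and don't occur free across branches:
  ∃v ∀w ∃q ∀u ∀x ∃p (¬N(v) ∨ ¬M(w,w) ∧ N(q) ∨ M(u,u) ∨ M(p,p) ∧ ¬M(p,x))
The quantifier ∀q sits under an odd number of negations (counting the antecedent side of each →), so it flips to ∃q.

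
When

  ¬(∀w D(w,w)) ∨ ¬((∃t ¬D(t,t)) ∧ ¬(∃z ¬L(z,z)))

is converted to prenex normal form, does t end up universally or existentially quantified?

Move each ¬ inward, flipping quantifiers it crosses:
  (∃w ¬D(w,w)) ∨ (∀t D(t,t)) ∨ (∃z ¬L(z,z))
All bound variables are already distinct, so no renaming is needed.
Finally move all quantifiers to the prefix:
  ∃w ∀t ∃z (¬D(w,w) ∨ D(t,t) ∨ ¬L(z,z))
The quantifier ∃t sits under an odd number of negations, so it flips to ∀t.

universal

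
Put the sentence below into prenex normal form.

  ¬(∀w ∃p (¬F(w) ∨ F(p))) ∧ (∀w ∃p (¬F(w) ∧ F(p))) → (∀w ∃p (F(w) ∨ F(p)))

∀w ∃p ∃z ∀u1 ∀a ∃s (¬F(w) ∨ F(p) ∨ F(z) ∨ ¬F(u1) ∨ F(a) ∨ F(s))

Rewrite implications/biconditionals: A → B as ¬A ∨ B.
  ¬(¬(∀w ∃p (¬F(w) ∨ F(p))) ∧ (∀w ∃p (¬F(w) ∧ F(p)))) ∨ (∀w ∃p (F(w) ∨ F(p)))
Drive negations inward (¬∀x A ≡ ∃x ¬A, ¬∃x A ≡ ∀x ¬A, De Morgan for ∧/∨):
  (∀w ∃p (¬F(w) ∨ F(p))) ∨ (∃w ∀p (F(w) ∨ ¬F(p))) ∨ (∀w ∃p (F(w) ∨ F(p)))
Rename bound variables to avoid capture: w↦z, p↦u1, w↦a, p↦s.
  (∀w ∃p (¬F(w) ∨ F(p))) ∨ (∃z ∀u1 (F(z) ∨ ¬F(u1))) ∨ (∀a ∃s (F(a) ∨ F(s)))
Pull the quantifiers to the front (each side's bound variable is not free in the other side):
  ∀w ∃p ∃z ∀u1 ∀a ∃s (¬F(w) ∨ F(p) ∨ F(z) ∨ ¬F(u1) ∨ F(a) ∨ F(s))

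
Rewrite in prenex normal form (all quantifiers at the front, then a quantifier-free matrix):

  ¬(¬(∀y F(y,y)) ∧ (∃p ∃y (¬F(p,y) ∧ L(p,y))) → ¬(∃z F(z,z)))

Eliminate → and ↔ using ¬ and ∨.
  ¬(¬(¬(∀y F(y,y)) ∧ (∃p ∃y (¬F(p,y) ∧ L(p,y)))) ∨ ¬(∃z F(z,z)))
Move each ¬ inward, flipping quantifiers it crosses:
  (∃y ¬F(y,y)) ∧ (∃p ∃y (¬F(p,y) ∧ L(p,y))) ∧ (∃z F(z,z))
Give each quantifier a distinct variable: y↦y1.
  (∃y ¬F(y,y)) ∧ (∃p ∃y1 (¬F(p,y1) ∧ L(p,y1))) ∧ (∃z F(z,z))
Pull the quantifiers to the front (each side's bound variable is not free in the other side):
  ∃y ∃p ∃y1 ∃z (¬F(y,y) ∧ ¬F(p,y1) ∧ L(p,y1) ∧ F(z,z))

∃y ∃p ∃y1 ∃z (¬F(y,y) ∧ ¬F(p,y1) ∧ L(p,y1) ∧ F(z,z))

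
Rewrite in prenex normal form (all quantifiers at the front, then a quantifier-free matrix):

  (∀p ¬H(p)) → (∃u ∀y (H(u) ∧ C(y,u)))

∃p ∃u ∀y (H(p) ∨ H(u) ∧ C(y,u))

Rewrite implications/biconditionals: A → B as ¬A ∨ B.
  ¬(∀p ¬H(p)) ∨ (∃u ∀y (H(u) ∧ C(y,u)))
Push ¬ through the quantifiers and connectives to reach negation normal form:
  (∃p H(p)) ∨ (∃u ∀y (H(u) ∧ C(y,u)))
All bound variables are already distinct, so no renaming is needed.
Extract every quantifier outward, since the variables are now distinct and don't occur free across branches:
  ∃p ∃u ∀y (H(p) ∨ H(u) ∧ C(y,u))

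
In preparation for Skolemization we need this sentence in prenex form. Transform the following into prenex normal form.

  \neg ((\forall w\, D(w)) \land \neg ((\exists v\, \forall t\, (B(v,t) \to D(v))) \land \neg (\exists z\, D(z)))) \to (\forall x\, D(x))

\forall w\, \forall v\, \exists t\, \exists z\, \forall x\, (D(w) \land (B(v,t) \land \neg D(v) \lor D(z)) \lor D(x))

First replace A → B with ¬A ∨ B.
  \neg \neg ((\forall w\, D(w)) \land \neg ((\exists v\, \forall t\, (\neg B(v,t) \lor D(v))) \land \neg (\exists z\, D(z)))) \lor (\forall x\, D(x))
Move each ¬ inward, flipping quantifiers it crosses:
  (\forall w\, D(w)) \land ((\forall v\, \exists t\, (B(v,t) \land \neg D(v))) \lor (\exists z\, D(z))) \lor (\forall x\, D(x))
Pull the quantifiers to the front (each side's bound variable is not free in the other side):
  \forall w\, \forall v\, \exists t\, \exists z\, \forall x\, (D(w) \land (B(v,t) \land \neg D(v) \lor D(z)) \lor D(x))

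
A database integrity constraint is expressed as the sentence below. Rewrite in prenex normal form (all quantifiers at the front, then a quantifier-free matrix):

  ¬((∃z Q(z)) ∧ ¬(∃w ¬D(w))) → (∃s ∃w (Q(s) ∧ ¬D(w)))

∃z ∀w ∃s ∃r (Q(z) ∧ D(w) ∨ Q(s) ∧ ¬D(r))

First replace A → B with ¬A ∨ B.
  ¬¬((∃z Q(z)) ∧ ¬(∃w ¬D(w))) ∨ (∃s ∃w (Q(s) ∧ ¬D(w)))
Push ¬ through the quantifiers and connectives to reach negation normal form:
  (∃z Q(z)) ∧ (∀w D(w)) ∨ (∃s ∃w (Q(s) ∧ ¬D(w)))
Standardize variables apart so no two quantifiers bind the same name: w↦r.
  (∃z Q(z)) ∧ (∀w D(w)) ∨ (∃s ∃r (Q(s) ∧ ¬D(r)))
Pull the quantifiers to the front (each side's bound variable is not free in the other side):
  ∃z ∀w ∃s ∃r (Q(z) ∧ D(w) ∨ Q(s) ∧ ¬D(r))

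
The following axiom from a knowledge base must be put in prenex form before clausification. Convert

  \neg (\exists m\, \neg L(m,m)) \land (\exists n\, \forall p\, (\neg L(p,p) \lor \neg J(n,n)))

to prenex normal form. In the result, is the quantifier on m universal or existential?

universal

Drive negations inward (¬∀x A ≡ ∃x ¬A, ¬∃x A ≡ ∀x ¬A, De Morgan for ∧/∨):
  (\forall m\, L(m,m)) \land (\exists n\, \forall p\, (\neg L(p,p) \lor \neg J(n,n)))
Finally move all quantifiers to the prefix:
  \forall m\, \exists n\, \forall p\, (L(m,m) \land (\neg L(p,p) \lor \neg J(n,n)))
The quantifier \exists m sits under an odd number of negations, so it flips to \forall m.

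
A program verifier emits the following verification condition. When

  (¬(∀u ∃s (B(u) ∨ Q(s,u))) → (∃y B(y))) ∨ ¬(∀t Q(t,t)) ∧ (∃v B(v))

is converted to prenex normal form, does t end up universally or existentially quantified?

First replace A → B with ¬A ∨ B.
  ¬¬(∀u ∃s (B(u) ∨ Q(s,u))) ∨ (∃y B(y)) ∨ ¬(∀t Q(t,t)) ∧ (∃v B(v))
Push ¬ through the quantifiers and connectives to reach negation normal form:
  (∀u ∃s (B(u) ∨ Q(s,u))) ∨ (∃y B(y)) ∨ (∃t ¬Q(t,t)) ∧ (∃v B(v))
All bound variables are already distinct, so no renaming is needed.
Extract every quantifier outward, since the variables are now distinct and don't occur free across branches:
  ∀u ∃s ∃y ∃t ∃v (B(u) ∨ Q(s,u) ∨ B(y) ∨ ¬Q(t,t) ∧ B(v))
The quantifier ∀t sits under an odd number of negations (counting the antecedent side of each →), so it flips to ∃t.

existential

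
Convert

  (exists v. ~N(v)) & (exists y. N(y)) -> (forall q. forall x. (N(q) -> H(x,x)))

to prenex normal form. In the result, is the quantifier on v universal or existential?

universal

First replace A → B with ¬A ∨ B.
  ~((exists v. ~N(v)) & (exists y. N(y))) | (forall q. forall x. (~N(q) | H(x,x)))
Move each ¬ inward, flipping quantifiers it crosses:
  (forall v. N(v)) | (forall y. ~N(y)) | (forall q. forall x. (~N(q) | H(x,x)))
All bound variables are already distinct, so no renaming is needed.
Finally move all quantifiers to the prefix:
  forall v. forall y. forall q. forall x. (N(v) | ~N(y) | ~N(q) | H(x,x))
The quantifier exists v sits under an odd number of negations (counting the antecedent side of each →), so it flips to forall v.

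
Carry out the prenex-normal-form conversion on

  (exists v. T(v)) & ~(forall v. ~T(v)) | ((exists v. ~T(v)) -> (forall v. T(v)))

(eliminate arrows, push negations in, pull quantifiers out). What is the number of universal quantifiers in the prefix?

Rewrite implications/biconditionals: A → B as ¬A ∨ B.
  (exists v. T(v)) & ~(forall v. ~T(v)) | ~(exists v. ~T(v)) | (forall v. T(v))
Drive negations inward (¬∀x A ≡ ∃x ¬A, ¬∃x A ≡ ∀x ¬A, De Morgan for ∧/∨):
  (exists v. T(v)) & (exists v. T(v)) | (forall v. T(v)) | (forall v. T(v))
Give each quantifier a distinct variable: v↦q, v↦w1, v↦y1.
  (exists v. T(v)) & (exists q. T(q)) | (forall w1. T(w1)) | (forall y1. T(y1))
Extract every quantifier outward, since the variables are now distinct and don't occur free across branches:
  exists v. exists q. forall w1. forall y1. (T(v) & T(q) | T(w1) | T(y1))
The prefix is exists v exists q forall w1 forall y1: 2 universal, 2 existential.

2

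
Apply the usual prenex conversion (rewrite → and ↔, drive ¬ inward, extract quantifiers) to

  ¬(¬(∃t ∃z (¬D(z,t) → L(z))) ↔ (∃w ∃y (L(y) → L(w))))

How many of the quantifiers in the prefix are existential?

4

Rewrite implications/biconditionals: A → B as ¬A ∨ B; A ↔ B as (¬A ∨ B) ∧ (¬B ∨ A).
  ¬((¬¬(∃t ∃z (¬¬D(z,t) ∨ L(z))) ∨ (∃w ∃y (¬L(y) ∨ L(w)))) ∧ (¬(∃w ∃y (¬L(y) ∨ L(w))) ∨ ¬(∃t ∃z (¬¬D(z,t) ∨ L(z)))))
Push ¬ through the quantifiers and connectives to reach negation normal form:
  (∀t ∀z (¬D(z,t) ∧ ¬L(z))) ∧ (∀w ∀y (L(y) ∧ ¬L(w))) ∨ (∃w ∃y (¬L(y) ∨ L(w))) ∧ (∃t ∃z (D(z,t) ∨ L(z)))
Give each quantifier a distinct variable: w↦u1, y↦r, t↦q, z↦z1.
  (∀t ∀z (¬D(z,t) ∧ ¬L(z))) ∧ (∀w ∀y (L(y) ∧ ¬L(w))) ∨ (∃u1 ∃r (¬L(r) ∨ L(u1))) ∧ (∃q ∃z1 (D(z1,q) ∨ L(z1)))
Pull the quantifiers to the front (each side's bound variable is not free in the other side):
  ∀t ∀z ∀w ∀y ∃u1 ∃r ∃q ∃z1 (¬D(z,t) ∧ ¬L(z) ∧ L(y) ∧ ¬L(w) ∨ (¬L(r) ∨ L(u1)) ∧ (D(z1,q) ∨ L(z1)))
The prefix is ∀t ∀z ∀w ∀y ∃u1 ∃r ∃q ∃z1: 4 universal, 4 existential.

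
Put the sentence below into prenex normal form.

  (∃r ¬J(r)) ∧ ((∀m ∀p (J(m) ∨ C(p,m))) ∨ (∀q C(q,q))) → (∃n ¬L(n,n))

∀r ∃m ∃p ∃q ∃n (J(r) ∨ ¬J(m) ∧ ¬C(p,m) ∧ ¬C(q,q) ∨ ¬L(n,n))

Rewrite implications/biconditionals: A → B as ¬A ∨ B.
  ¬((∃r ¬J(r)) ∧ ((∀m ∀p (J(m) ∨ C(p,m))) ∨ (∀q C(q,q)))) ∨ (∃n ¬L(n,n))
Push ¬ through the quantifiers and connectives to reach negation normal form:
  (∀r J(r)) ∨ (∃m ∃p (¬J(m) ∧ ¬C(p,m))) ∧ (∃q ¬C(q,q)) ∨ (∃n ¬L(n,n))
Pull the quantifiers to the front (each side's bound variable is not free in the other side):
  ∀r ∃m ∃p ∃q ∃n (J(r) ∨ ¬J(m) ∧ ¬C(p,m) ∧ ¬C(q,q) ∨ ¬L(n,n))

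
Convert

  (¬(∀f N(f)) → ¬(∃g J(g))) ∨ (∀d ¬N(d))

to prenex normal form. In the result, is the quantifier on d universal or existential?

Rewrite implications/biconditionals: A → B as ¬A ∨ B.
  ¬¬(∀f N(f)) ∨ ¬(∃g J(g)) ∨ (∀d ¬N(d))
Push ¬ through the quantifiers and connectives to reach negation normal form:
  (∀f N(f)) ∨ (∀g ¬J(g)) ∨ (∀d ¬N(d))
All bound variables are already distinct, so no renaming is needed.
Extract every quantifier outward, since the variables are now distinct and don't occur free across branches:
  ∀f ∀g ∀d (N(f) ∨ ¬J(g) ∨ ¬N(d))
The quantifier ∀d sits under an even number of negations (counting the antecedent side of each →), so it remains universal.

universal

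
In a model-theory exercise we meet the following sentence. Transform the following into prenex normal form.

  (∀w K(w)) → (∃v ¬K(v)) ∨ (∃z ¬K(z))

∃w ∃v ∃z (¬K(w) ∨ ¬K(v) ∨ ¬K(z))

Rewrite implications/biconditionals: A → B as ¬A ∨ B.
  ¬(∀w K(w)) ∨ (∃v ¬K(v)) ∨ (∃z ¬K(z))
Push ¬ through the quantifiers and connectives to reach negation normal form:
  (∃w ¬K(w)) ∨ (∃v ¬K(v)) ∨ (∃z ¬K(z))
All bound variables are already distinct, so no renaming is needed.
Finally move all quantifiers to the prefix:
  ∃w ∃v ∃z (¬K(w) ∨ ¬K(v) ∨ ¬K(z))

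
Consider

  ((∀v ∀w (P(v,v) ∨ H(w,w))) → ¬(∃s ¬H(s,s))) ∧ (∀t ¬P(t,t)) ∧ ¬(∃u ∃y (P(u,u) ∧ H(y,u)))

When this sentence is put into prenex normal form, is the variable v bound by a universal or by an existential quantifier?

existential

First replace A → B with ¬A ∨ B.
  (¬(∀v ∀w (P(v,v) ∨ H(w,w))) ∨ ¬(∃s ¬H(s,s))) ∧ (∀t ¬P(t,t)) ∧ ¬(∃u ∃y (P(u,u) ∧ H(y,u)))
Drive negations inward (¬∀x A ≡ ∃x ¬A, ¬∃x A ≡ ∀x ¬A, De Morgan for ∧/∨):
  ((∃v ∃w (¬P(v,v) ∧ ¬H(w,w))) ∨ (∀s H(s,s))) ∧ (∀t ¬P(t,t)) ∧ (∀u ∀y (¬P(u,u) ∨ ¬H(y,u)))
All bound variables are already distinct, so no renaming is needed.
Extract every quantifier outward, since the variables are now distinct and don't occur free across branches:
  ∃v ∃w ∀s ∀t ∀u ∀y ((¬P(v,v) ∧ ¬H(w,w) ∨ H(s,s)) ∧ ¬P(t,t) ∧ (¬P(u,u) ∨ ¬H(y,u)))
The quantifier ∀v sits under an odd number of negations (counting the antecedent side of each →), so it flips to ∃v.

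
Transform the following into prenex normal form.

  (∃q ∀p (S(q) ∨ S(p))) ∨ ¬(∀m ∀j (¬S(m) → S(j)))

∃q ∀p ∃m ∃j (S(q) ∨ S(p) ∨ ¬S(m) ∧ ¬S(j))

First replace A → B with ¬A ∨ B.
  (∃q ∀p (S(q) ∨ S(p))) ∨ ¬(∀m ∀j (¬¬S(m) ∨ S(j)))
Move each ¬ inward, flipping quantifiers it crosses:
  (∃q ∀p (S(q) ∨ S(p))) ∨ (∃m ∃j (¬S(m) ∧ ¬S(j)))
All bound variables are already distinct, so no renaming is needed.
Pull the quantifiers to the front (each side's bound variable is not free in the other side):
  ∃q ∀p ∃m ∃j (S(q) ∨ S(p) ∨ ¬S(m) ∧ ¬S(j))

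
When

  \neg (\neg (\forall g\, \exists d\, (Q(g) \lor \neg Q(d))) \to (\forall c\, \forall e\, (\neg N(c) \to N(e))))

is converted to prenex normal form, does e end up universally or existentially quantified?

existential

Rewrite implications/biconditionals: A → B as ¬A ∨ B.
  \neg (\neg \neg (\forall g\, \exists d\, (Q(g) \lor \neg Q(d))) \lor (\forall c\, \forall e\, (\neg \neg N(c) \lor N(e))))
Move each ¬ inward, flipping quantifiers it crosses:
  (\exists g\, \forall d\, (\neg Q(g) \land Q(d))) \land (\exists c\, \exists e\, (\neg N(c) \land \neg N(e)))
All bound variables are already distinct, so no renaming is needed.
Finally move all quantifiers to the prefix:
  \exists g\, \forall d\, \exists c\, \exists e\, (\neg Q(g) \land Q(d) \land \neg N(c) \land \neg N(e))
The quantifier \forall e sits under an odd number of negations (counting the antecedent side of each →), so it flips to \exists e.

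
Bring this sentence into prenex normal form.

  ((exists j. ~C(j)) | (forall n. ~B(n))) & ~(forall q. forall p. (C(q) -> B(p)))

exists j. forall n. exists q. exists p. ((~C(j) | ~B(n)) & C(q) & ~B(p))

Eliminate → and ↔ using ¬ and ∨.
  ((exists j. ~C(j)) | (forall n. ~B(n))) & ~(forall q. forall p. (~C(q) | B(p)))
Move each ¬ inward, flipping quantifiers it crosses:
  ((exists j. ~C(j)) | (forall n. ~B(n))) & (exists q. exists p. (C(q) & ~B(p)))
Extract every quantifier outward, since the variables are now distinct and don't occur free across branches:
  exists j. forall n. exists q. exists p. ((~C(j) | ~B(n)) & C(q) & ~B(p))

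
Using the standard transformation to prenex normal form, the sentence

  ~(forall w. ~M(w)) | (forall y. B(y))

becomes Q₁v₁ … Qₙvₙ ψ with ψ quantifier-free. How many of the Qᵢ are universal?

1

Drive negations inward (¬∀x A ≡ ∃x ¬A, ¬∃x A ≡ ∀x ¬A, De Morgan for ∧/∨):
  (exists w. M(w)) | (forall y. B(y))
All bound variables are already distinct, so no renaming is needed.
Extract every quantifier outward, since the variables are now distinct and don't occur free across branches:
  exists w. forall y. (M(w) | B(y))
The prefix is exists w forall y: 1 universal, 1 existential.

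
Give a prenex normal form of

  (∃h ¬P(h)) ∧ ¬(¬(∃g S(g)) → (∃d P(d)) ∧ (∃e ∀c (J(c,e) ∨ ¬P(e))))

∃h ∀g ∀d ∀e ∃c (¬P(h) ∧ ¬S(g) ∧ (¬P(d) ∨ ¬J(c,e) ∧ P(e)))

First replace A → B with ¬A ∨ B.
  (∃h ¬P(h)) ∧ ¬(¬¬(∃g S(g)) ∨ (∃d P(d)) ∧ (∃e ∀c (J(c,e) ∨ ¬P(e))))
Move each ¬ inward, flipping quantifiers it crosses:
  (∃h ¬P(h)) ∧ (∀g ¬S(g)) ∧ ((∀d ¬P(d)) ∨ (∀e ∃c (¬J(c,e) ∧ P(e))))
All bound variables are already distinct, so no renaming is needed.
Pull the quantifiers to the front (each side's bound variable is not free in the other side):
  ∃h ∀g ∀d ∀e ∃c (¬P(h) ∧ ¬S(g) ∧ (¬P(d) ∨ ¬J(c,e) ∧ P(e)))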